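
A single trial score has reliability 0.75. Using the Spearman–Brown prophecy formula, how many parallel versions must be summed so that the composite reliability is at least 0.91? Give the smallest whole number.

4

k ≥ ρ*(1−ρ₁)/(ρ₁(1−ρ*)) = 0.91·0.25 / (0.75·0.09) = 3.370.
Smallest integer k = 4.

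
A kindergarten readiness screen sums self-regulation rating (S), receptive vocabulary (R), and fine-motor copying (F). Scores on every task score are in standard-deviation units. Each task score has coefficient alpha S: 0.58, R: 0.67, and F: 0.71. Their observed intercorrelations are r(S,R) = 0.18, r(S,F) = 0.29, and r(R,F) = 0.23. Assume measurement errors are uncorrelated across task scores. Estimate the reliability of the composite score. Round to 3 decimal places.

0.764

Var(S+R+F) = 3 + 2·[0.18 + 0.29 + 0.23] = 3 + 1.4 = 4.4.
Because errors are independent across components, Cov(Tᵢ,Tⱼ) = Cov(Xᵢ,Xⱼ); the off-diagonal part of the true-score variance is the same as above.
True-score variance = [0.58 + 0.67 + 0.71] + 1.4 = 1.96 + 1.4 = 3.36.
Reliability = 3.36 / 4.4 = 0.764.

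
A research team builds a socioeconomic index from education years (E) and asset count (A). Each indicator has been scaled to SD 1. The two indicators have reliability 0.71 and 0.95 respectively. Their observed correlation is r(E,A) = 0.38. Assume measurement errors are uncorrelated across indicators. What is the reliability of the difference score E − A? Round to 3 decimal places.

0.726

Var(E−A) = 1 + 1 − 2·0.38 = 2 − 0.76 = 1.24.
Because errors are independent across components, Cov(Tᵢ,Tⱼ) = Cov(Xᵢ,Xⱼ); the off-diagonal part of the true-score variance is the same as above.
True-score variance = [0.71 + 0.95] − 0.76 = 1.66 − 0.76 = 0.9.
Reliability = 0.9 / 1.24 = 0.726.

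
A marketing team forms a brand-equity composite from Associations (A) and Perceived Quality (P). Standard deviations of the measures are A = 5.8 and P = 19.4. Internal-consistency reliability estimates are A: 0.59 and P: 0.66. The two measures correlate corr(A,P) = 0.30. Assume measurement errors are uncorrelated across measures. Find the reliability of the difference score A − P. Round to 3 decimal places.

Var(A−P) = 5.8² + 19.4² − 2·5.8·19.4·0.30 = 410 − 67.512 = 342.488.
Because errors are independent across components, Cov(Tᵢ,Tⱼ) = Cov(Xᵢ,Xⱼ); the off-diagonal part of the true-score variance is the same as above.
True-score variance = [5.8²·0.59 + 19.4²·0.66] − 67.512 = 268.245 − 67.512 = 200.733.
Reliability = 200.733 / 342.488 = 0.586.

0.586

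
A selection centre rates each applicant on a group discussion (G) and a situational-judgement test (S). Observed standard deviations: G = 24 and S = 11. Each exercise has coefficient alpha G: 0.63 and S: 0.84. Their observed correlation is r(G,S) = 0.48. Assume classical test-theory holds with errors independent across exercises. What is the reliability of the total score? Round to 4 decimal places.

0.7554

Var(G+S) = 24² + 11² + 2·[24·11·0.48] = 697 + 253.44 = 950.44.
With uncorrelated errors the cross-covariances are all true-score covariance, so they carry over unchanged; only the diagonal terms shrink to ρᵢσᵢ².
True-score variance = [24²·0.63 + 11²·0.84] + 253.44 = 464.52 + 253.44 = 717.96.
Reliability = 717.96 / 950.44 = 0.7554.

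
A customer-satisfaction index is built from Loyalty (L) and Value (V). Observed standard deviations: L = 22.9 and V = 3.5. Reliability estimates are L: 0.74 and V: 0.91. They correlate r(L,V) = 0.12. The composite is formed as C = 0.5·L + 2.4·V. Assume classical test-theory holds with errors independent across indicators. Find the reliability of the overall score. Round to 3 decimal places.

Var(C) = 0.5²·22.9² + 2.4²·3.5² + 2·[1.2·22.9·3.5·0.12] = 201.662 + 23.0832 = 224.746.
With uncorrelated errors the cross-covariances are all true-score covariance, so they carry over unchanged; only the diagonal terms shrink to ρᵢσᵢ².
True-score variance = [0.5²·22.9²·0.74 + 2.4²·3.5²·0.91] + 23.0832 = 161.225 + 23.0832 = 184.309.
Reliability = 184.309 / 224.746 = 0.820.

0.820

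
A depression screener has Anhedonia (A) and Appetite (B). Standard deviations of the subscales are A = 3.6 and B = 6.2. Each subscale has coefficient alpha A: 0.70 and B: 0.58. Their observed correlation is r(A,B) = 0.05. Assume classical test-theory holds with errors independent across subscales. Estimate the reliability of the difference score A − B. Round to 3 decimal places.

0.593

Var(A−B) = 3.6² + 6.2² − 2·3.6·6.2·0.05 = 51.4 − 2.232 = 49.168.
Under uncorrelated errors the observed covariances equal the true-score covariances, so only the own-variance terms attenuate.
True-score variance = [3.6²·0.70 + 6.2²·0.58] − 2.232 = 31.3672 − 2.232 = 29.1352.
Reliability = 29.1352 / 49.168 = 0.593.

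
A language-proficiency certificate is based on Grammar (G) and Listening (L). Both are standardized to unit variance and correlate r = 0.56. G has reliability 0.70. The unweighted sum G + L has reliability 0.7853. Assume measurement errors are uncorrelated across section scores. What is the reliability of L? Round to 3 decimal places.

Var(G+L) = 2 + 2·0.56 = 3.120.
True-score variance = ρ_G + ρ_L + 2·0.56, so 0.7853 = (0.70 + ρ_L + 1.12) / 3.120.
ρ_L = 0.7853·3.120 − 0.70 − 1.12 = 0.630.

0.630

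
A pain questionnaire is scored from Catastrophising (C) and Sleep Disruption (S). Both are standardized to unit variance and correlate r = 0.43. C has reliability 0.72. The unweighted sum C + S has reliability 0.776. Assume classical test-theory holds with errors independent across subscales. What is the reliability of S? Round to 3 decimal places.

0.639

Var(C+S) = 2 + 2·0.43 = 2.860.
True-score variance = ρ_C + ρ_S + 2·0.43, so 0.776 = (0.72 + ρ_S + 0.86) / 2.860.
ρ_S = 0.776·2.860 − 0.72 − 0.86 = 0.639.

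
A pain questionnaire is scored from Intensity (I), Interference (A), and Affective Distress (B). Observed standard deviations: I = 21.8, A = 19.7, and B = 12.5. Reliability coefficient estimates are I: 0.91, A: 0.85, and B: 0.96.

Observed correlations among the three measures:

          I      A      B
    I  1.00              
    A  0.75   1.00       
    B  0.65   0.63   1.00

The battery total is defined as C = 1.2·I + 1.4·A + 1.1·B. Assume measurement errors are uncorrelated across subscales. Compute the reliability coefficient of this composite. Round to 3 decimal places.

0.950

Var(C) = 1.2²·21.8² + 1.4²·19.7² + 1.1²·12.5² + 2·[1.68·21.8·19.7·0.75 + 1.32·21.8·12.5·0.65 + 1.54·19.7·12.5·0.63] = 1634.06 + 2027.67 = 3661.74.
Because errors are independent across components, Cov(Tᵢ,Tⱼ) = Cov(Xᵢ,Xⱼ); the off-diagonal part of the true-score variance is the same as above.
True-score variance = [1.2²·21.8²·0.91 + 1.4²·19.7²·0.85 + 1.1²·12.5²·0.96] + 2027.67 = 1450.81 + 2027.67 = 3478.49.
Reliability = 3478.49 / 3661.74 = 0.950.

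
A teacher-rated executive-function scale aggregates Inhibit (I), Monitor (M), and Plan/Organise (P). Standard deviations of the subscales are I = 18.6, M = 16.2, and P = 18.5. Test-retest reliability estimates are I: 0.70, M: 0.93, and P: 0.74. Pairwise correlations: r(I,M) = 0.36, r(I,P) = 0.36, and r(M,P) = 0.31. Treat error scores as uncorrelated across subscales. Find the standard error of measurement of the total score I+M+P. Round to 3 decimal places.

14.531

Var(total) = 950.65 + 650.516 = 1601.17.
True-score variance = 739.506 + 650.516 = 1390.02, so reliability = 0.8681.
Error variance = 1601.17 − 1390.02 = 211.144; SEM = √211.144 = 14.531.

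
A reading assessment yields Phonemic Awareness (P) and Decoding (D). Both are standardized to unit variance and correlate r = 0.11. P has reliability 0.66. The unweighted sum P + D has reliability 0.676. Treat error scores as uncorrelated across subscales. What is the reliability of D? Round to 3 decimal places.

0.621

Var(P+D) = 2 + 2·0.11 = 2.220.
True-score variance = ρ_P + ρ_D + 2·0.11, so 0.676 = (0.66 + ρ_D + 0.22) / 2.220.
ρ_D = 0.676·2.220 − 0.66 − 0.22 = 0.621.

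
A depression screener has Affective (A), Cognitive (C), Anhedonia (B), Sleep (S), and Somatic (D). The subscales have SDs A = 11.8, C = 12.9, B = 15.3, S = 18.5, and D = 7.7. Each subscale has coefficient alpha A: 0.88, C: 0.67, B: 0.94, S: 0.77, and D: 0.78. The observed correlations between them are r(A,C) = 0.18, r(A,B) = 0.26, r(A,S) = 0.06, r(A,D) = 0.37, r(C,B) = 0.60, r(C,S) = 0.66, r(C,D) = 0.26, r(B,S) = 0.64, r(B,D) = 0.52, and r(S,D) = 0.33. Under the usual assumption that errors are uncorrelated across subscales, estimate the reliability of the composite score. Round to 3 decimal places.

0.925

Var(A+C+B+S+D) = 11.8² + 12.9² + 15.3² + 18.5² + 7.7² + 2·[11.8·12.9·0.18 + 11.8·15.3·0.26 + 11.8·18.5·0.06 + 11.8·7.7·0.37 + 12.9·15.3·0.60 + 12.9·18.5·0.66 + 12.9·7.7·0.26 + 15.3·18.5·0.64 + 15.3·7.7·0.52 + 18.5·7.7·0.33] = 941.28 + 1424.47 = 2365.75.
With uncorrelated errors the cross-covariances are all true-score covariance, so they carry over unchanged; only the diagonal terms shrink to ρᵢσᵢ².
True-score variance = [11.8²·0.88 + 12.9²·0.67 + 15.3²·0.94 + 18.5²·0.77 + 7.7²·0.78] + 1424.47 = 763.849 + 1424.47 = 2188.32.
Reliability = 2188.32 / 2365.75 = 0.925.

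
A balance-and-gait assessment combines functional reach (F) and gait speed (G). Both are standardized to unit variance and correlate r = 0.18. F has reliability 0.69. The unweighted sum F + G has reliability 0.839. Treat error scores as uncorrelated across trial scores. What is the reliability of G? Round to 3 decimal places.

0.930

Var(F+G) = 2 + 2·0.18 = 2.360.
True-score variance = ρ_F + ρ_G + 2·0.18, so 0.839 = (0.69 + ρ_G + 0.36) / 2.360.
ρ_G = 0.839·2.360 − 0.69 − 0.36 = 0.930.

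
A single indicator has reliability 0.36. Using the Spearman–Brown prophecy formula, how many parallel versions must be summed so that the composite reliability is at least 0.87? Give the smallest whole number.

k ≥ ρ*(1−ρ₁)/(ρ₁(1−ρ*)) = 0.87·0.64 / (0.36·0.13) = 11.897.
Smallest integer k = 12.

12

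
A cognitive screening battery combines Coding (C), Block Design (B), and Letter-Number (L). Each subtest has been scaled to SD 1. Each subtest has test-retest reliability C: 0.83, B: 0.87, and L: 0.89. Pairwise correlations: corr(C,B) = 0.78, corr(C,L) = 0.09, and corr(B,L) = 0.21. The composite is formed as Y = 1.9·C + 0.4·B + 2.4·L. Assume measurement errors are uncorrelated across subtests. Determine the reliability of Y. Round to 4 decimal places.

Var(Y) = 1.9² + 0.4² + 2.4² + 2·[0.76·0.78 + 4.56·0.09 + 0.96·0.21] = 9.53 + 2.4096 = 11.9396.
Under uncorrelated errors the observed covariances equal the true-score covariances, so only the own-variance terms attenuate.
True-score variance = [1.9²·0.83 + 0.4²·0.87 + 2.4²·0.89] + 2.4096 = 8.2619 + 2.4096 = 10.6715.
Reliability = 10.6715 / 11.9396 = 0.8938.

0.8938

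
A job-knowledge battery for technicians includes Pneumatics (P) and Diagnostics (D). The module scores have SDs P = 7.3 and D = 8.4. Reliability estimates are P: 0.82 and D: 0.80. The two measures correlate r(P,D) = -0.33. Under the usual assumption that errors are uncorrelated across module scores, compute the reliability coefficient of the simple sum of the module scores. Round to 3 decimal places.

Var(P+D) = 7.3² + 8.4² + 2·[7.3·8.4·(-0.33)] = 123.85 − 40.4712 = 83.3788.
With uncorrelated errors the cross-covariances are all true-score covariance, so they carry over unchanged; only the diagonal terms shrink to ρᵢσᵢ².
True-score variance = [7.3²·0.82 + 8.4²·0.80] − 40.4712 = 100.146 − 40.4712 = 59.6746.
Reliability = 59.6746 / 83.3788 = 0.716.

0.716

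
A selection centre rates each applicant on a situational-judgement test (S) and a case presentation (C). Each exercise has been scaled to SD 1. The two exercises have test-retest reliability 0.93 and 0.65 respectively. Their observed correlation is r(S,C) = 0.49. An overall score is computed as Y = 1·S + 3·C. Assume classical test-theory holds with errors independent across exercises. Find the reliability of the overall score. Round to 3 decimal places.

Var(Y) = 1 + 3² + 2·[3·0.49] = 10 + 2.94 = 12.94.
Because errors are independent across components, Cov(Tᵢ,Tⱼ) = Cov(Xᵢ,Xⱼ); the off-diagonal part of the true-score variance is the same as above.
True-score variance = [0.93 + 3²·0.65] + 2.94 = 6.78 + 2.94 = 9.72.
Reliability = 9.72 / 12.94 = 0.751.

0.751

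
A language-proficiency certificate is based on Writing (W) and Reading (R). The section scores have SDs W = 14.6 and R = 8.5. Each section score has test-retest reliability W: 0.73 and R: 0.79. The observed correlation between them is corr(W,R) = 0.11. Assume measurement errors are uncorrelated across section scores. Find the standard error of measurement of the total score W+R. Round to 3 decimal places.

8.528

Var(total) = 285.41 + 27.302 = 312.712.
True-score variance = 212.684 + 27.302 = 239.986, so reliability = 0.7674.
Error variance = 312.712 − 239.986 = 72.7257; SEM = √72.7257 = 8.528.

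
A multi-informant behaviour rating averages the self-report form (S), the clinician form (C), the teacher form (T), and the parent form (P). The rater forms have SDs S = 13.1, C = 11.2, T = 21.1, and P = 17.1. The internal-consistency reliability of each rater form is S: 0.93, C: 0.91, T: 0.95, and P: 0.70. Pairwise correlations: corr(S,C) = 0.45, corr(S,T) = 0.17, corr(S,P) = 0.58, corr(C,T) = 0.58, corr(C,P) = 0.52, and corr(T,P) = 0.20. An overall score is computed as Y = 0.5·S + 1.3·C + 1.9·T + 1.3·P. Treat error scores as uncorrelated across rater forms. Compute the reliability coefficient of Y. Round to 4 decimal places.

0.9384

Var(Y) = 0.5²·13.1² + 1.3²·11.2² + 1.9²·21.1² + 1.3²·17.1² + 2·[0.65·13.1·11.2·0.45 + 0.95·13.1·21.1·0.17 + 0.65·13.1·17.1·0.58 + 2.47·11.2·21.1·0.58 + 1.69·11.2·17.1·0.52 + 2.47·21.1·17.1·0.20] = 2356.28 + 1714.22 = 4070.49.
Because errors are independent across components, Cov(Tᵢ,Tⱼ) = Cov(Xᵢ,Xⱼ); the off-diagonal part of the true-score variance is the same as above.
True-score variance = [0.5²·13.1²·0.93 + 1.3²·11.2²·0.91 + 1.9²·21.1²·0.95 + 1.3²·17.1²·0.70] + 1714.22 = 2105.58 + 1714.22 = 3819.8.
Reliability = 3819.8 / 4070.49 = 0.9384.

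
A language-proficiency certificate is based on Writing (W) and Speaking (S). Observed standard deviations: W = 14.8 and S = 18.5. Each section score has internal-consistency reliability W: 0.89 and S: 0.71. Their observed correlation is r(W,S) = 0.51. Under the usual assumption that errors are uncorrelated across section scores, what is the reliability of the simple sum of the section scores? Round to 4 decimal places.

Var(W+S) = 14.8² + 18.5² + 2·[14.8·18.5·0.51] = 561.29 + 279.276 = 840.566.
With uncorrelated errors the cross-covariances are all true-score covariance, so they carry over unchanged; only the diagonal terms shrink to ρᵢσᵢ².
True-score variance = [14.8²·0.89 + 18.5²·0.71] + 279.276 = 437.943 + 279.276 = 717.219.
Reliability = 717.219 / 840.566 = 0.8533.

0.8533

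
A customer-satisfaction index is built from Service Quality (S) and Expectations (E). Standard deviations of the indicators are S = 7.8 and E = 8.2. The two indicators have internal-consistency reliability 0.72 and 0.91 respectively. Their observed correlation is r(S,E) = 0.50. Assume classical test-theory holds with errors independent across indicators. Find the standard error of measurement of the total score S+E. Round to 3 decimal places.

4.805

Var(total) = 128.08 + 63.96 = 192.04.
True-score variance = 104.993 + 63.96 = 168.953, so reliability = 0.8798.
Error variance = 192.04 − 168.953 = 23.0868; SEM = √23.0868 = 4.805.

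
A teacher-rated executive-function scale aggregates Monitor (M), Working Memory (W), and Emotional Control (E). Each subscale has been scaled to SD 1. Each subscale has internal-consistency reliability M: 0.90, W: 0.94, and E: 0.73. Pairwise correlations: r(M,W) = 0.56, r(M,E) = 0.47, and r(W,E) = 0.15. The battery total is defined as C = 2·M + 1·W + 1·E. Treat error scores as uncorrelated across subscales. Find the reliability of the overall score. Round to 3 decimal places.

0.930

Var(C) = 2² + 1 + 1 + 2·[2·0.56 + 2·0.47 + 0.15] = 6 + 4.42 = 10.42.
Under uncorrelated errors the observed covariances equal the true-score covariances, so only the own-variance terms attenuate.
True-score variance = [2²·0.90 + 0.94 + 0.73] + 4.42 = 5.27 + 4.42 = 9.69.
Reliability = 9.69 / 10.42 = 0.930.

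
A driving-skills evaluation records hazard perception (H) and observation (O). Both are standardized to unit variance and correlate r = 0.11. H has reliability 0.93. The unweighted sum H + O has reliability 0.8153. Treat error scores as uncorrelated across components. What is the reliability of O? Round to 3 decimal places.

Var(H+O) = 2 + 2·0.11 = 2.220.
True-score variance = ρ_H + ρ_O + 2·0.11, so 0.8153 = (0.93 + ρ_O + 0.22) / 2.220.
ρ_O = 0.8153·2.220 − 0.93 − 0.22 = 0.660.

0.660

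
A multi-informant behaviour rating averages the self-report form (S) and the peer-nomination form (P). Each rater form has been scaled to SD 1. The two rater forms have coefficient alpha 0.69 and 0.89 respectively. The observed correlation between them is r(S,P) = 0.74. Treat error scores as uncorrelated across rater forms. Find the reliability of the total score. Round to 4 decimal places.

Var(S+P) = 2 + 2·[0.74] = 2 + 1.48 = 3.48.
Because errors are independent across components, Cov(Tᵢ,Tⱼ) = Cov(Xᵢ,Xⱼ); the off-diagonal part of the true-score variance is the same as above.
True-score variance = [0.69 + 0.89] + 1.48 = 1.58 + 1.48 = 3.06.
Reliability = 3.06 / 3.48 = 0.8793.

0.8793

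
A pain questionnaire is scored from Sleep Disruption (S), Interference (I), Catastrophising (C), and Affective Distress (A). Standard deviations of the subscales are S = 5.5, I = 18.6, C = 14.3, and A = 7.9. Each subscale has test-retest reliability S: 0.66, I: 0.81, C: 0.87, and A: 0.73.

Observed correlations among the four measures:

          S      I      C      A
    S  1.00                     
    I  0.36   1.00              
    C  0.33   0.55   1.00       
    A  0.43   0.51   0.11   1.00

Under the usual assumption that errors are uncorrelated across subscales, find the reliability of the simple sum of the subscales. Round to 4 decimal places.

Var(S+I+C+A) = 5.5² + 18.6² + 14.3² + 7.9² + 2·[5.5·18.6·0.36 + 5.5·14.3·0.33 + 5.5·7.9·0.43 + 18.6·14.3·0.55 + 18.6·7.9·0.51 + 14.3·7.9·0.11] = 643.11 + 630.242 = 1273.35.
Because errors are independent across components, Cov(Tᵢ,Tⱼ) = Cov(Xᵢ,Xⱼ); the off-diagonal part of the true-score variance is the same as above.
True-score variance = [5.5²·0.66 + 18.6²·0.81 + 14.3²·0.87 + 7.9²·0.73] + 630.242 = 523.658 + 630.242 = 1153.9.
Reliability = 1153.9 / 1273.35 = 0.9062.

0.9062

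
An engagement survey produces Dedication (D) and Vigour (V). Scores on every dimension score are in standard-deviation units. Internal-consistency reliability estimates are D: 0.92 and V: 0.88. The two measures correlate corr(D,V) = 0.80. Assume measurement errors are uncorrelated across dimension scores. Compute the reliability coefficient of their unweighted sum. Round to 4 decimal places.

0.9444

Var(D+V) = 2 + 2·[0.80] = 2 + 1.6 = 3.6.
Under uncorrelated errors the observed covariances equal the true-score covariances, so only the own-variance terms attenuate.
True-score variance = [0.92 + 0.88] + 1.6 = 1.8 + 1.6 = 3.4.
Reliability = 3.4 / 3.6 = 0.9444.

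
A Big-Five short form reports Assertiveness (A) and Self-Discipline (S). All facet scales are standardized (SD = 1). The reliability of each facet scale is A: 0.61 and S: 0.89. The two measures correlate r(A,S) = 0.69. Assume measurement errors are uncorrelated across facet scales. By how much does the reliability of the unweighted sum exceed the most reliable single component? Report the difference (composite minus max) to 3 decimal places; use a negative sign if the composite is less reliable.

Var(sum) = 2 + 1.38 = 3.38; true-score variance = 1.5 + 1.38 = 2.88; composite reliability = 0.8521.
Max component reliability = 0.8900.
Difference = 0.8521 − 0.8900 = -0.038.

-0.038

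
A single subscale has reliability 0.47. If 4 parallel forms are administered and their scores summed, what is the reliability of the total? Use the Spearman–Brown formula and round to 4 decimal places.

ρ_k = kρ / (1 + (k−1)ρ) = 4·0.47 / (1 + 3·0.47) = 1.880 / 2.410 = 0.7801.

0.7801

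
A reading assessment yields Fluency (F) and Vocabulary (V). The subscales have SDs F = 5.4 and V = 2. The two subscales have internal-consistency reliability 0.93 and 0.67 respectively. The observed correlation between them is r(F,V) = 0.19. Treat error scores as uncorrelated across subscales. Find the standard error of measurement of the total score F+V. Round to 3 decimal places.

Var(total) = 33.16 + 4.104 = 37.264.
True-score variance = 29.7988 + 4.104 = 33.9028, so reliability = 0.9098.
Error variance = 37.264 − 33.9028 = 3.3612; SEM = √3.3612 = 1.833.

1.833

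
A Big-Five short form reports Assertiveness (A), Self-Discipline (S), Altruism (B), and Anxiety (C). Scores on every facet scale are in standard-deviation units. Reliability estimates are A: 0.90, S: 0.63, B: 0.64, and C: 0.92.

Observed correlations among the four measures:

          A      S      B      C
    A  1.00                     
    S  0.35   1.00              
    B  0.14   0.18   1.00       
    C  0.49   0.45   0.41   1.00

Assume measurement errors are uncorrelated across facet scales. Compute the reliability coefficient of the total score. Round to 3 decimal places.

0.887

Var(A+S+B+C) = 4 + 2·[0.35 + 0.14 + 0.49 + 0.18 + 0.45 + 0.41] = 4 + 4.04 = 8.04.
Because errors are independent across components, Cov(Tᵢ,Tⱼ) = Cov(Xᵢ,Xⱼ); the off-diagonal part of the true-score variance is the same as above.
True-score variance = [0.90 + 0.63 + 0.64 + 0.92] + 4.04 = 3.09 + 4.04 = 7.13.
Reliability = 7.13 / 8.04 = 0.887.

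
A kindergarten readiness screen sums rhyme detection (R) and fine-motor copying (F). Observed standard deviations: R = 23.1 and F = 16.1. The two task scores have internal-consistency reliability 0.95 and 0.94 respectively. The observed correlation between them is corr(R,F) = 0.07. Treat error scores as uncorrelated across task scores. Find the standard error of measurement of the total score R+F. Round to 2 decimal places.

Var(total) = 792.82 + 52.0674 = 844.887.
True-score variance = 750.587 + 52.0674 = 802.654, so reliability = 0.9500.
Error variance = 844.887 − 802.654 = 42.2331; SEM = √42.2331 = 6.50.

6.50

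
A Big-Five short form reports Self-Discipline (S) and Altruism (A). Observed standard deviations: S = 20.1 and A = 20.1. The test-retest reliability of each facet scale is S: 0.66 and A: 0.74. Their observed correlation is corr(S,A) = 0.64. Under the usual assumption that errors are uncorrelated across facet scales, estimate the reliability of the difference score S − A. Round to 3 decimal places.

Var(S−A) = 20.1² + 20.1² − 2·20.1·20.1·0.64 = 808.02 − 517.133 = 290.887.
With uncorrelated errors the cross-covariances are all true-score covariance, so they carry over unchanged; only the diagonal terms shrink to ρᵢσᵢ².
True-score variance = [20.1²·0.66 + 20.1²·0.74] − 517.133 = 565.614 − 517.133 = 48.4812.
Reliability = 48.4812 / 290.887 = 0.167.

0.167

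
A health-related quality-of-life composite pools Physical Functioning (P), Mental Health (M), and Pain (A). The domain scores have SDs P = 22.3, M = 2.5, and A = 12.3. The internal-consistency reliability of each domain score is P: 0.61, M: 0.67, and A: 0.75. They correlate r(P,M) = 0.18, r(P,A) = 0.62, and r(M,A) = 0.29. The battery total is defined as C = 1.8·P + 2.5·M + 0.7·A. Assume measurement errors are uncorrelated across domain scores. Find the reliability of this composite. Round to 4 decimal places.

0.7099

Var(C) = 1.8²·22.3² + 2.5²·2.5² + 0.7²·12.3² + 2·[4.5·22.3·2.5·0.18 + 1.26·22.3·12.3·0.62 + 1.75·2.5·12.3·0.29] = 1724.41 + 550.077 = 2274.49.
With uncorrelated errors the cross-covariances are all true-score covariance, so they carry over unchanged; only the diagonal terms shrink to ρᵢσᵢ².
True-score variance = [1.8²·22.3²·0.61 + 2.5²·2.5²·0.67 + 0.7²·12.3²·0.75] + 550.077 = 1064.61 + 550.077 = 1614.69.
Reliability = 1614.69 / 2274.49 = 0.7099.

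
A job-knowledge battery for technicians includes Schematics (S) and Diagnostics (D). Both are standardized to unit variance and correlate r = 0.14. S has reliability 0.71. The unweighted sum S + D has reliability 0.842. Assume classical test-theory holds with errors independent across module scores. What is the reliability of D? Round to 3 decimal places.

Var(S+D) = 2 + 2·0.14 = 2.280.
True-score variance = ρ_S + ρ_D + 2·0.14, so 0.842 = (0.71 + ρ_D + 0.28) / 2.280.
ρ_D = 0.842·2.280 − 0.71 − 0.28 = 0.930.

0.930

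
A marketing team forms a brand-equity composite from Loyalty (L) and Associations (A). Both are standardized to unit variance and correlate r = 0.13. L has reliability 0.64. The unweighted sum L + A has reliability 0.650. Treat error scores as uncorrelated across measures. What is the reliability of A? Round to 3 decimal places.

0.569

Var(L+A) = 2 + 2·0.13 = 2.260.
True-score variance = ρ_L + ρ_A + 2·0.13, so 0.650 = (0.64 + ρ_A + 0.26) / 2.260.
ρ_A = 0.650·2.260 − 0.64 − 0.26 = 0.569.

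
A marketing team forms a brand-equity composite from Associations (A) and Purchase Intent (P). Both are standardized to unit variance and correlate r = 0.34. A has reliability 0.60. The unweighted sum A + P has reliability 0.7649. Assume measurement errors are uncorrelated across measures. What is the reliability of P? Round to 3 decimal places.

Var(A+P) = 2 + 2·0.34 = 2.680.
True-score variance = ρ_A + ρ_P + 2·0.34, so 0.7649 = (0.60 + ρ_P + 0.68) / 2.680.
ρ_P = 0.7649·2.680 − 0.60 − 0.68 = 0.770.

0.770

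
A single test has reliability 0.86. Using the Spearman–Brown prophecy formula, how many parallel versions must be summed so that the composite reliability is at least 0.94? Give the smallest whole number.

3

k ≥ ρ*(1−ρ₁)/(ρ₁(1−ρ*)) = 0.94·0.14 / (0.86·0.06) = 2.550.
Smallest integer k = 3.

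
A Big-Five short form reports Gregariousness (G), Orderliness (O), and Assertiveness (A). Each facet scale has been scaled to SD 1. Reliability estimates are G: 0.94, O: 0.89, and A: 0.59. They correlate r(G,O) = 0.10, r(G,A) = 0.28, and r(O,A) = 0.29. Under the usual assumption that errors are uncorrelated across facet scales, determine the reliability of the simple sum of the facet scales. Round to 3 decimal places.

Var(G+O+A) = 3 + 2·[0.10 + 0.28 + 0.29] = 3 + 1.34 = 4.34.
Because errors are independent across components, Cov(Tᵢ,Tⱼ) = Cov(Xᵢ,Xⱼ); the off-diagonal part of the true-score variance is the same as above.
True-score variance = [0.94 + 0.89 + 0.59] + 1.34 = 2.42 + 1.34 = 3.76.
Reliability = 3.76 / 4.34 = 0.866.

0.866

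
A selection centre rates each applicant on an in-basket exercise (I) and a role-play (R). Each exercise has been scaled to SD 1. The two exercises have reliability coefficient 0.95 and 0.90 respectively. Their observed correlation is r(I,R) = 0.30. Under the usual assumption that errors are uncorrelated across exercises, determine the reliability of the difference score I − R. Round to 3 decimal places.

0.893

Var(I−R) = 1 + 1 − 2·0.30 = 2 − 0.6 = 1.4.
Because errors are independent across components, Cov(Tᵢ,Tⱼ) = Cov(Xᵢ,Xⱼ); the off-diagonal part of the true-score variance is the same as above.
True-score variance = [0.95 + 0.90] − 0.6 = 1.85 − 0.6 = 1.25.
Reliability = 1.25 / 1.4 = 0.893.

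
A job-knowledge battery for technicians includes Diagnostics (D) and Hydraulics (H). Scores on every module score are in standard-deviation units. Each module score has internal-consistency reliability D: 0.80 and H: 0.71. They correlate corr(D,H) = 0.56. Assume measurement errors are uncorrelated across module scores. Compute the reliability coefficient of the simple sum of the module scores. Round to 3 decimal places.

0.843

Var(D+H) = 2 + 2·[0.56] = 2 + 1.12 = 3.12.
Under uncorrelated errors the observed covariances equal the true-score covariances, so only the own-variance terms attenuate.
True-score variance = [0.80 + 0.71] + 1.12 = 1.51 + 1.12 = 2.63.
Reliability = 2.63 / 3.12 = 0.843.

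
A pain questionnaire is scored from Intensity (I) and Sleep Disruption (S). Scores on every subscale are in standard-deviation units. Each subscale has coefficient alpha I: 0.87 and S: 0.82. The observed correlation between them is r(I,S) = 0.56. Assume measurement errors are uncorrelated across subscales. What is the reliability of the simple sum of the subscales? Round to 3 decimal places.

Var(I+S) = 2 + 2·[0.56] = 2 + 1.12 = 3.12.
Because errors are independent across components, Cov(Tᵢ,Tⱼ) = Cov(Xᵢ,Xⱼ); the off-diagonal part of the true-score variance is the same as above.
True-score variance = [0.87 + 0.82] + 1.12 = 1.69 + 1.12 = 2.81.
Reliability = 2.81 / 3.12 = 0.901.

0.901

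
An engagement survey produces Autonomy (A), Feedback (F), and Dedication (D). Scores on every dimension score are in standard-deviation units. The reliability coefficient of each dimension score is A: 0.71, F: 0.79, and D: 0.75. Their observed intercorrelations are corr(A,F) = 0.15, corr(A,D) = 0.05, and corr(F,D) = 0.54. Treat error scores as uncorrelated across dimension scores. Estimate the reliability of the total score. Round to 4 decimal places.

Var(A+F+D) = 3 + 2·[0.15 + 0.05 + 0.54] = 3 + 1.48 = 4.48.
Because errors are independent across components, Cov(Tᵢ,Tⱼ) = Cov(Xᵢ,Xⱼ); the off-diagonal part of the true-score variance is the same as above.
True-score variance = [0.71 + 0.79 + 0.75] + 1.48 = 2.25 + 1.48 = 3.73.
Reliability = 3.73 / 4.48 = 0.8326.

0.8326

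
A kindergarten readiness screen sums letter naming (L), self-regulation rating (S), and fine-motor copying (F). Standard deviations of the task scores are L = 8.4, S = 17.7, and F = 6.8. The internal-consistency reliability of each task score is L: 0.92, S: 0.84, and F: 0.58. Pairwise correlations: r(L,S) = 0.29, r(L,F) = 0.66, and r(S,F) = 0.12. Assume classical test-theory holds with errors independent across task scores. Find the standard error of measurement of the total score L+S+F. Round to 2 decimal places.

Var(total) = 430.09 + 190.519 = 620.609.
True-score variance = 354.898 + 190.519 = 545.417, so reliability = 0.8788.
Error variance = 620.609 − 545.417 = 75.192; SEM = √75.192 = 8.67.

8.67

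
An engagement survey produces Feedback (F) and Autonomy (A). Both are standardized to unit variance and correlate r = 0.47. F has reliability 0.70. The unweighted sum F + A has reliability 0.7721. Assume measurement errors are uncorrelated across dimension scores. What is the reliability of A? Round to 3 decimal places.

Var(F+A) = 2 + 2·0.47 = 2.940.
True-score variance = ρ_F + ρ_A + 2·0.47, so 0.7721 = (0.70 + ρ_A + 0.94) / 2.940.
ρ_A = 0.7721·2.940 − 0.70 − 0.94 = 0.630.

0.630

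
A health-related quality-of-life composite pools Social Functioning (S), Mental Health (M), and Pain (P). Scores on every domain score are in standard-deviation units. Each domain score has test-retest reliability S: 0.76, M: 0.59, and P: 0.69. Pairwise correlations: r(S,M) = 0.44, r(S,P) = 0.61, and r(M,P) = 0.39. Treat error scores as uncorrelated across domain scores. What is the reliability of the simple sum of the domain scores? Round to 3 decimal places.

0.837

Var(S+M+P) = 3 + 2·[0.44 + 0.61 + 0.39] = 3 + 2.88 = 5.88.
Under uncorrelated errors the observed covariances equal the true-score covariances, so only the own-variance terms attenuate.
True-score variance = [0.76 + 0.59 + 0.69] + 2.88 = 2.04 + 2.88 = 4.92.
Reliability = 4.92 / 5.88 = 0.837.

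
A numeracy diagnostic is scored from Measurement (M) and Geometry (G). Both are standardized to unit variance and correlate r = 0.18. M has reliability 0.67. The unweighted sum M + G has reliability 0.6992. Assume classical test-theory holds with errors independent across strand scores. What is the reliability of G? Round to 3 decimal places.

0.620

Var(M+G) = 2 + 2·0.18 = 2.360.
True-score variance = ρ_M + ρ_G + 2·0.18, so 0.6992 = (0.67 + ρ_G + 0.36) / 2.360.
ρ_G = 0.6992·2.360 − 0.67 − 0.36 = 0.620.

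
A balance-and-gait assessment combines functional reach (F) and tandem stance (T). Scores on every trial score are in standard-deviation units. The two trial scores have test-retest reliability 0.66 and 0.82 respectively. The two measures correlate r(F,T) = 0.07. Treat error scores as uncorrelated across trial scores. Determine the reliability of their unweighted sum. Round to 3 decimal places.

0.757

Var(F+T) = 2 + 2·[0.07] = 2 + 0.14 = 2.14.
With uncorrelated errors the cross-covariances are all true-score covariance, so they carry over unchanged; only the diagonal terms shrink to ρᵢσᵢ².
True-score variance = [0.66 + 0.82] + 0.14 = 1.48 + 0.14 = 1.62.
Reliability = 1.62 / 2.14 = 0.757.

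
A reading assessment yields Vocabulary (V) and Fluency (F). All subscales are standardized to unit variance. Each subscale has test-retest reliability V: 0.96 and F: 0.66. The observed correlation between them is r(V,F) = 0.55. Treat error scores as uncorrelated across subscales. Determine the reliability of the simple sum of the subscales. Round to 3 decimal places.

Var(V+F) = 2 + 2·[0.55] = 2 + 1.1 = 3.1.
Because errors are independent across components, Cov(Tᵢ,Tⱼ) = Cov(Xᵢ,Xⱼ); the off-diagonal part of the true-score variance is the same as above.
True-score variance = [0.96 + 0.66] + 1.1 = 1.62 + 1.1 = 2.72.
Reliability = 2.72 / 3.1 = 0.877.

0.877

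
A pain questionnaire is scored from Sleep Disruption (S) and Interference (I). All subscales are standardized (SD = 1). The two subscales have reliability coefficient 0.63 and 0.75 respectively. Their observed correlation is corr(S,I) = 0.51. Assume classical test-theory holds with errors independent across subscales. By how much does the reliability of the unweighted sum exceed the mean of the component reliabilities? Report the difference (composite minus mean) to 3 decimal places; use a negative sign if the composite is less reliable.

Var(sum) = 2 + 1.02 = 3.02; true-score variance = 1.38 + 1.02 = 2.4; composite reliability = 0.7947.
Mean component reliability = 0.6900.
Difference = 0.7947 − 0.6900 = 0.105.

0.105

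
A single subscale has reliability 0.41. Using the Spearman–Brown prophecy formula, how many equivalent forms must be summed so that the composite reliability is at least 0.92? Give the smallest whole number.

k ≥ ρ*(1−ρ₁)/(ρ₁(1−ρ*)) = 0.92·0.59 / (0.41·0.08) = 16.549.
Smallest integer k = 17.

17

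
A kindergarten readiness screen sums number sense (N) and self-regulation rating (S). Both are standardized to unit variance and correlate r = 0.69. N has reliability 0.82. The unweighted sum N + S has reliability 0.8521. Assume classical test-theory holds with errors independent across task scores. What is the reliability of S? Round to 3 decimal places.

0.680

Var(N+S) = 2 + 2·0.69 = 3.380.
True-score variance = ρ_N + ρ_S + 2·0.69, so 0.8521 = (0.82 + ρ_S + 1.38) / 3.380.
ρ_S = 0.8521·3.380 − 0.82 − 1.38 = 0.680.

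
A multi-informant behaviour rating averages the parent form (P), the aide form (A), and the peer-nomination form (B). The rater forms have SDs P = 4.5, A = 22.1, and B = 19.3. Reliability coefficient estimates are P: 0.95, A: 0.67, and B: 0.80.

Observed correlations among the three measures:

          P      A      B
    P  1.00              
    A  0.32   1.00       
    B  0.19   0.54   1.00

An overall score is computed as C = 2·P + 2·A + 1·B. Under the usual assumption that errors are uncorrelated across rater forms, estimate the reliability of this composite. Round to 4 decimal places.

Var(C) = 2²·4.5² + 2²·22.1² + 19.3² + 2·[4·4.5·22.1·0.32 + 2·4.5·19.3·0.19 + 2·22.1·19.3·0.54] = 2407.13 + 1241.9 = 3649.03.
Because errors are independent across components, Cov(Tᵢ,Tⱼ) = Cov(Xᵢ,Xⱼ); the off-diagonal part of the true-score variance is the same as above.
True-score variance = [2²·4.5²·0.95 + 2²·22.1²·0.67 + 19.3²·0.80] + 1241.9 = 1683.88 + 1241.9 = 2925.78.
Reliability = 2925.78 / 3649.03 = 0.8018.

0.8018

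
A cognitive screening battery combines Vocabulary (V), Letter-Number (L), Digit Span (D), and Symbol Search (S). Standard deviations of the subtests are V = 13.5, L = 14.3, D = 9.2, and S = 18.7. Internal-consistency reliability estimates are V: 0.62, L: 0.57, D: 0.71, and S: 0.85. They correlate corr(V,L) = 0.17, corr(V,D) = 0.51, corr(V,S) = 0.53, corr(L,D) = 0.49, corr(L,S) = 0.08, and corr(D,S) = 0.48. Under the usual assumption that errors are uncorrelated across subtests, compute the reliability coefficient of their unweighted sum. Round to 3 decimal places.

0.855

Var(V+L+D+S) = 13.5² + 14.3² + 9.2² + 18.7² + 2·[13.5·14.3·0.17 + 13.5·9.2·0.51 + 13.5·18.7·0.53 + 14.3·9.2·0.49 + 14.3·18.7·0.08 + 9.2·18.7·0.48] = 821.07 + 796.791 = 1617.86.
With uncorrelated errors the cross-covariances are all true-score covariance, so they carry over unchanged; only the diagonal terms shrink to ρᵢσᵢ².
True-score variance = [13.5²·0.62 + 14.3²·0.57 + 9.2²·0.71 + 18.7²·0.85] + 796.791 = 586.885 + 796.791 = 1383.68.
Reliability = 1383.68 / 1617.86 = 0.855.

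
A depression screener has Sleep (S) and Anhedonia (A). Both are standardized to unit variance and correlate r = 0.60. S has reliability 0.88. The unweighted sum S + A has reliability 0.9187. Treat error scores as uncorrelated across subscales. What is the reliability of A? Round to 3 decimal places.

0.860

Var(S+A) = 2 + 2·0.60 = 3.200.
True-score variance = ρ_S + ρ_A + 2·0.60, so 0.9187 = (0.88 + ρ_A + 1.20) / 3.200.
ρ_A = 0.9187·3.200 − 0.88 − 1.20 = 0.860.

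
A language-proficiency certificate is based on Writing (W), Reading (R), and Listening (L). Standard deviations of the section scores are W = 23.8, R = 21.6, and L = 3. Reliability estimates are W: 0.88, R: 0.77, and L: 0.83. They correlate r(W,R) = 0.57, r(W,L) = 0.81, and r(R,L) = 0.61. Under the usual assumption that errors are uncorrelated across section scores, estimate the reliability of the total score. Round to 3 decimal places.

Var(W+R+L) = 23.8² + 21.6² + 3² + 2·[23.8·21.6·0.57 + 23.8·3·0.81 + 21.6·3·0.61] = 1042 + 780.775 = 1822.78.
Under uncorrelated errors the observed covariances equal the true-score covariances, so only the own-variance terms attenuate.
True-score variance = [23.8²·0.88 + 21.6²·0.77 + 3²·0.83] + 780.775 = 865.188 + 780.775 = 1645.96.
Reliability = 1645.96 / 1822.78 = 0.903.

0.903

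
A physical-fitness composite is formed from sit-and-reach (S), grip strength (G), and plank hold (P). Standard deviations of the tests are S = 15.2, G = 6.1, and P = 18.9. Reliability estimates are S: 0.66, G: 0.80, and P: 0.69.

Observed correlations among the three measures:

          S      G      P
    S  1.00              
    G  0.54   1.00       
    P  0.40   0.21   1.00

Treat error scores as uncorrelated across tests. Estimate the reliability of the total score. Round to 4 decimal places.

0.8040

Var(S+G+P) = 15.2² + 6.1² + 18.9² + 2·[15.2·6.1·0.54 + 15.2·18.9·0.40 + 6.1·18.9·0.21] = 625.46 + 378.383 = 1003.84.
Under uncorrelated errors the observed covariances equal the true-score covariances, so only the own-variance terms attenuate.
True-score variance = [15.2²·0.66 + 6.1²·0.80 + 18.9²·0.69] + 378.383 = 428.729 + 378.383 = 807.113.
Reliability = 807.113 / 1003.84 = 0.8040.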